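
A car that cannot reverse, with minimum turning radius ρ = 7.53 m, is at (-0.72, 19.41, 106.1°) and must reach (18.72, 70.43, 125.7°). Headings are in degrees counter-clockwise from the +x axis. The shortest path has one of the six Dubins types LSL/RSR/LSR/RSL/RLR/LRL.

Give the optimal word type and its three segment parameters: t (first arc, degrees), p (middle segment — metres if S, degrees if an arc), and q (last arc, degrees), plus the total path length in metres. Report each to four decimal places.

Let ψ = atan2(Δy, Δx) = atan2(51.02, 19.44) = 69.1418° be the start→goal bearing.
Normalize: d = |goal − start| / ρ = 54.598114/7.53 = 7.250745, α = (θ_start − ψ) mod 360° = 36.9582° = 0.645042 rad, β = (θ_goal − ψ) mod 360° = 56.5582° = 0.987127 rad.
Common terms: sin α = 0.601232, cos α = 0.799074, sin β = 0.834446, cos β = 0.551090, cos(α−β) = 0.942057, d² = 52.573310. Work in radians in the unit-radius frame; every candidate has L = ρ·(t + p + q).
LSL: p² = 2 + d² − 2cos(α−β) + 2d(sin α − sin β) = 49.307247; p = √p² = 7.021912; φ = atan2(cos β − cos α, d + sin α − sin β) = -0.035323 rad; t = (φ − α) mod 2π = 5.602820 rad, q = (β − φ) mod 2π = 1.022450 rad → L = 7.53·(5.602820 + 7.021912 + 1.022450) = 7.53·13.647182 = 102.763279 m
RSR: p² = 2 + d² − 2cos(α−β) + 2d(sin β − sin α) = 56.071144; p = √p² = 7.488067; φ = atan2(cos α − cos β, d − sin α + sin β) = 0.033123 rad; t = (α − φ) mod 2π = 0.611919 rad, q = (φ − β) mod 2π = 5.329182 rad → L = 7.53·(0.611919 + 7.488067 + 5.329182) = 7.53·13.429168 = 101.121631 m
LSR: p² = d² − 2 + 2cos(α−β) + 2d(sin α + sin β) = 73.276898; p = √p² = 8.560193; φ = atan2(−cos α − cos β, d + sin α + sin β) − atan2(−2, p) = 0.075322 rad; t = (φ − α) mod 2π = 5.713466 rad, q = (φ − β) mod 2π = 5.371381 rad → L = 7.53·(5.713466 + 8.560193 + 5.371381) = 7.53·19.645039 = 147.927146 m
RSL: p² = d² − 2 + 2cos(α−β) − 2d(sin α + sin β) = 31.637952; p = √p² = 5.624762; φ = atan2(cos α + cos β, d − sin α − sin β) − atan2(2, p) = -0.113487 rad; t = (α − φ) mod 2π = 0.758530 rad, q = (β − φ) mod 2π = 1.100614 rad → L = 7.53·(0.758530 + 5.624762 + 1.100614) = 7.53·7.483906 = 56.353812 m
RLR: c = (6 − d² + 2cos(α−β) + 2d(sin α − sin β))/8 = -6.008893, |c| > 1 → infeasible
LRL: c = (6 − d² + 2cos(α−β) − 2d(sin α − sin β))/8 = -5.163406, |c| > 1 → infeasible
Shortest: RSL with L = 56.353812 m ≈ 56.3538 m
Convert RSL to answer units (arcs ×180/π): t = 0.758530·180/π = 43.4605°, p = ρ·p = 7.53·5.624762 = 42.3545 m, q = 1.100614·180/π = 63.0605°, L = 56.3538 m.

RSL: t = 43.4605°, p = 42.3545 m, q = 63.0605°, L = 56.3538 m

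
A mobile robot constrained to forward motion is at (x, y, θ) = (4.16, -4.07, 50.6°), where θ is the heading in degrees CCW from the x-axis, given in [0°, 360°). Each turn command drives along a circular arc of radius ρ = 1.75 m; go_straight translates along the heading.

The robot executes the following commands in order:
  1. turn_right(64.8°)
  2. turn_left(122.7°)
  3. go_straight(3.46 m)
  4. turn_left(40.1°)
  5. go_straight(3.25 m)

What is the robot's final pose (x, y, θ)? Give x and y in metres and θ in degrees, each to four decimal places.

set_pose: (x, y, θ) = (4.1600, -4.0700, 50.6000°), ρ = 1.75
turn_right(64.8°): centre at ρ to the right, rotate −64.8° → (5.9416, -3.4842, -14.2000° ≡ 345.8000°)
turn_left(122.7°): centre at ρ to the left, rotate +122.7° → (8.0304, -1.2324, 468.5000° ≡ 108.5000°)
go_straight(3.46): x += 3.46·cos θ, y += 3.46·sin θ → (6.9326, 2.0488, 108.5000°)
turn_left(40.1°): centre at ρ to the left, rotate +40.1° → (6.1848, 2.9872, 148.6000°)
go_straight(3.25): x += 3.25·cos θ, y += 3.25·sin θ → (3.4107, 4.6805, 148.6000°)

(3.4107, 4.6805, 148.6000°)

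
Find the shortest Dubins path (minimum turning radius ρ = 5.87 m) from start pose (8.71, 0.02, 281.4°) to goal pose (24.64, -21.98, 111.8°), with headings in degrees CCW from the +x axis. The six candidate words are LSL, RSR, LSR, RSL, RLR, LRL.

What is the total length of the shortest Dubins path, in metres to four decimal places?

45.2837 m

Let ψ = atan2(Δy, Δx) = atan2(-22.00, 15.93) = -54.0920° be the start→goal bearing.
Normalize: d = |goal − start| / ρ = 27.161828/5.87 = 4.627228, α = (θ_start − ψ) mod 360° = 335.4920° = 5.855441 rad, β = (θ_goal − ψ) mod 360° = 165.8920° = 2.895362 rad.
Common terms: sin α = -0.414820, cos α = 0.909904, sin β = 0.243750, cos β = -0.969838, cos(α−β) = -0.983571, d² = 21.411238. Work in radians in the unit-radius frame; every candidate has L = ρ·(t + p + q).
LSL: p² = 2 + d² − 2cos(α−β) + 2d(sin α − sin β) = 19.283681; p = √p² = 4.391319; φ = atan2(cos β − cos α, d + sin α − sin β) = -0.442344 rad; t = (φ − α) mod 2π = 6.268586 rad, q = (β − φ) mod 2π = 3.337706 rad → L = 5.87·(6.268586 + 4.391319 + 3.337706) = 5.87·13.997611 = 82.165977 m
RSR: p² = 2 + d² − 2cos(α−β) + 2d(sin β − sin α) = 31.473082; p = √p² = 5.610087; φ = atan2(cos α − cos β, d − sin α + sin β) = 0.341674 rad; t = (α − φ) mod 2π = 5.513767 rad, q = (φ − β) mod 2π = 3.729497 rad → L = 5.87·(5.513767 + 5.610087 + 3.729497) = 5.87·14.853351 = 87.189172 m
LSR: p² = d² − 2 + 2cos(α−β) + 2d(sin α + sin β) = 15.860937; p = √p² = 3.982579; φ = atan2(−cos α − cos β, d + sin α + sin β) − atan2(−2, p) = 0.478845 rad; t = (φ − α) mod 2π = 0.906589 rad, q = (φ − β) mod 2π = 3.866668 rad → L = 5.87·(0.906589 + 3.982579 + 3.866668) = 5.87·8.755836 = 51.396758 m
RSL: p² = d² − 2 + 2cos(α−β) − 2d(sin α + sin β) = 19.027254; p = √p² = 4.362024; φ = atan2(cos α + cos β, d − sin α − sin β) − atan2(2, p) = -0.442392 rad; t = (α − φ) mod 2π = 0.014648 rad, q = (β − φ) mod 2π = 3.337755 rad → L = 5.87·(0.014648 + 4.362024 + 3.337755) = 5.87·7.714427 = 45.283685 m
RLR: c = (6 − d² + 2cos(α−β) + 2d(sin α − sin β))/8 = -2.934135, |c| > 1 → infeasible
LRL: c = (6 − d² + 2cos(α−β) − 2d(sin α − sin β))/8 = -1.410460, |c| > 1 → infeasible
Shortest: RSL with L = 45.283685 m ≈ 45.2837 m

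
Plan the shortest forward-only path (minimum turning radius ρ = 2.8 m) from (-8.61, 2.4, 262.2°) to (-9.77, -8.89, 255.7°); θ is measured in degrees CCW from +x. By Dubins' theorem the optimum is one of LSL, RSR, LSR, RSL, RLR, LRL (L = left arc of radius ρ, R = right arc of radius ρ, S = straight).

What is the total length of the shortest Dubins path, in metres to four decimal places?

11.3510 m

Let ψ = atan2(Δy, Δx) = atan2(-11.29, -1.16) = -95.8663° be the start→goal bearing.
Normalize: d = |goal − start| / ρ = 11.349436/2.8 = 4.053370, α = (θ_start − ψ) mod 360° = 358.0663° = 6.249436 rad, β = (θ_goal − ψ) mod 360° = 351.5663° = 6.135990 rad.
Common terms: sin α = -0.033743, cos α = 0.999431, sin β = -0.146665, cos β = 0.989186, cos(α−β) = 0.993572, d² = 16.429809. Work in radians in the unit-radius frame; every candidate has L = ρ·(t + p + q).
LSL: p² = 2 + d² − 2cos(α−β) + 2d(sin α − sin β) = 17.358093; p = √p² = 4.166304; φ = atan2(cos β − cos α, d + sin α − sin β) = -0.002459 rad; t = (φ − α) mod 2π = 0.031290 rad, q = (β − φ) mod 2π = 6.138449 rad → L = 2.8·(0.031290 + 4.166304 + 6.138449) = 2.8·10.336043 = 28.940921 m
RSR: p² = 2 + d² − 2cos(α−β) + 2d(sin β − sin α) = 15.527237; p = √p² = 3.940462; φ = atan2(cos α − cos β, d − sin α + sin β) = 0.002600 rad; t = (α − φ) mod 2π = 6.246836 rad, q = (φ − β) mod 2π = 0.149795 rad → L = 2.8·(6.246836 + 3.940462 + 0.149795) = 2.8·10.337093 = 28.943861 m
LSR: p² = d² − 2 + 2cos(α−β) + 2d(sin α + sin β) = 14.954437; p = √p² = 3.867097; φ = atan2(−cos α − cos β, d + sin α + sin β) − atan2(−2, p) = 0.002941 rad; t = (φ − α) mod 2π = 0.036691 rad, q = (φ − β) mod 2π = 0.150137 rad → L = 2.8·(0.036691 + 3.867097 + 0.150137) = 2.8·4.053924 = 11.350988 m
RSL: p² = d² − 2 + 2cos(α−β) − 2d(sin α + sin β) = 17.879468; p = √p² = 4.228412; φ = atan2(cos α + cos β, d − sin α − sin β) − atan2(2, p) = -0.002690 rad; t = (α − φ) mod 2π = 6.252126 rad, q = (β − φ) mod 2π = 6.138680 rad → L = 2.8·(6.252126 + 4.228412 + 6.138680) = 2.8·16.619219 = 46.533812 m
RLR: c = (6 − d² + 2cos(α−β) + 2d(sin α − sin β))/8 = -0.940905; p = 2π − arccos c = 3.487097 rad; φ = atan2(cos α − cos β, d − sin α + sin β) = 0.002600 rad; t = (α − φ + p/2) mod 2π = 1.707200 rad, q = (α − β − t + p) mod 2π = 1.893344 rad → L = 2.8·(1.707200 + 3.487097 + 1.893344) = 2.8·7.087641 = 19.845396 m
LRL: c = (6 − d² + 2cos(α−β) − 2d(sin α − sin β))/8 = -1.169762, |c| > 1 → infeasible
Shortest: LSR with L = 11.350988 m ≈ 11.3510 m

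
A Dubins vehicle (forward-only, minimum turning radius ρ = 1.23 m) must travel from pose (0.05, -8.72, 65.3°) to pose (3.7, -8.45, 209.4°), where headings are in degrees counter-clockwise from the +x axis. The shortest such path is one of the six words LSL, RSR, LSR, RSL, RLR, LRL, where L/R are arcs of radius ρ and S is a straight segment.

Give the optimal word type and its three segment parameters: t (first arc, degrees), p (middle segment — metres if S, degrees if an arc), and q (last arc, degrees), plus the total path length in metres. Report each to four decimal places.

Let ψ = atan2(Δy, Δx) = atan2(0.27, 3.65) = 4.2306° be the start→goal bearing.
Normalize: d = |goal − start| / ρ = 3.659973/1.23 = 2.975588, α = (θ_start − ψ) mod 360° = 61.0694° = 1.065862 rad, β = (θ_goal − ψ) mod 360° = 205.1694° = 3.580881 rad.
Common terms: sin α = 0.875206, cos α = 0.483750, sin β = -0.425296, cos β = -0.905054, cos(α−β) = -0.810042, d² = 8.854121. Work in radians in the unit-radius frame; every candidate has L = ρ·(t + p + q).
LSL: p² = 2 + d² − 2cos(α−β) + 2d(sin α − sin β) = 20.213719; p = √p² = 4.495967; φ = atan2(cos β − cos α, d + sin α − sin β) = -0.314036 rad; t = (φ − α) mod 2π = 4.903287 rad, q = (β − φ) mod 2π = 3.894918 rad → L = 1.23·(4.903287 + 4.495967 + 3.894918) = 1.23·13.294172 = 16.351831 m
RSR: p² = 2 + d² − 2cos(α−β) + 2d(sin β − sin α) = 4.734690; p = √p² = 2.175934; φ = atan2(cos α − cos β, d − sin α + sin β) = 0.692232 rad; t = (α − φ) mod 2π = 0.373630 rad, q = (φ − β) mod 2π = 3.394536 rad → L = 1.23·(0.373630 + 2.175934 + 3.394536) = 1.23·5.944100 = 7.311243 m
LSR: p² = d² − 2 + 2cos(α−β) + 2d(sin α + sin β) = 7.911533; p = √p² = 2.812745; φ = atan2(−cos α − cos β, d + sin α + sin β) − atan2(−2, p) = 0.740479 rad; t = (φ − α) mod 2π = 5.957803 rad, q = (φ − β) mod 2π = 3.442783 rad → L = 1.23·(5.957803 + 2.812745 + 3.442783) = 1.23·12.213331 = 15.022397 m
RSL: p² = d² − 2 + 2cos(α−β) − 2d(sin α + sin β) = 2.556542; p = √p² = 1.598919; φ = atan2(cos α + cos β, d − sin α − sin β) − atan2(2, p) = -1.061672 rad; t = (α − φ) mod 2π = 2.127534 rad, q = (β − φ) mod 2π = 4.642553 rad → L = 1.23·(2.127534 + 1.598919 + 4.642553) = 1.23·8.369006 = 10.293877 m
RLR: c = (6 − d² + 2cos(α−β) + 2d(sin α − sin β))/8 = 0.408164; p = 2π − arccos c = 5.132831 rad; φ = atan2(cos α − cos β, d − sin α + sin β) = 0.692232 rad; t = (α − φ + p/2) mod 2π = 2.940046 rad, q = (α − β − t + p) mod 2π = 5.960951 rad → L = 1.23·(2.940046 + 5.132831 + 5.960951) = 1.23·14.033827 = 17.261608 m
LRL: c = (6 − d² + 2cos(α−β) − 2d(sin α − sin β))/8 = -1.526715, |c| > 1 → infeasible
Shortest: RSR with L = 7.311243 m ≈ 7.3112 m
Convert RSR to answer units (arcs ×180/π): t = 0.373630·180/π = 21.4074°, p = ρ·p = 1.23·2.175934 = 2.6764 m, q = 3.394536·180/π = 194.4926°, L = 7.3112 m.

RSR: t = 21.4074°, p = 2.6764 m, q = 194.4926°, L = 7.3112 m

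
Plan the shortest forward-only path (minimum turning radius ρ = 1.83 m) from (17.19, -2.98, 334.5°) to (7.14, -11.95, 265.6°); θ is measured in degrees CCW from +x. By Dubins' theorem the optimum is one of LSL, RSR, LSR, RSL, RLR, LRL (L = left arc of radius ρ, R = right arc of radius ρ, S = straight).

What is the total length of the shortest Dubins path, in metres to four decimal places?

Let ψ = atan2(Δy, Δx) = atan2(-8.97, -10.05) = -138.2499° be the start→goal bearing.
Normalize: d = |goal − start| / ρ = 13.470835/1.83 = 7.361112, α = (θ_start − ψ) mod 360° = 112.7499° = 1.967857 rad, β = (θ_goal − ψ) mod 360° = 43.8499° = 0.765325 rad.
Common terms: sin α = 0.922202, cos α = -0.386709, sin β = 0.692771, cos β = 0.721157, cos(α−β) = 0.359997, d² = 54.185972. Work in radians in the unit-radius frame; every candidate has L = ρ·(t + p + q).
LSL: p² = 2 + d² − 2cos(α−β) + 2d(sin α − sin β) = 58.843700; p = √p² = 7.670965; φ = atan2(cos β − cos α, d + sin α − sin β) = 0.144930 rad; t = (φ − α) mod 2π = 4.460259 rad, q = (β − φ) mod 2π = 0.620395 rad → L = 1.83·(4.460259 + 7.670965 + 0.620395) = 1.83·12.751618 = 23.335461 m
RSR: p² = 2 + d² − 2cos(α−β) + 2d(sin β − sin α) = 52.088255; p = √p² = 7.217219; φ = atan2(cos α − cos β, d − sin α + sin β) = -0.154113 rad; t = (α − φ) mod 2π = 2.121970 rad, q = (φ − β) mod 2π = 5.363748 rad → L = 1.83·(2.121970 + 7.217219 + 5.363748) = 1.83·14.702937 = 26.906374 m
LSR: p² = d² − 2 + 2cos(α−β) + 2d(sin α + sin β) = 76.681962; p = √p² = 8.756824; φ = atan2(−cos α − cos β, d + sin α + sin β) − atan2(−2, p) = 0.187299 rad; t = (φ − α) mod 2π = 4.502628 rad, q = (φ − β) mod 2π = 5.705159 rad → L = 1.83·(4.502628 + 8.756824 + 5.705159) = 1.83·18.964611 = 34.705238 m
RSL: p² = d² − 2 + 2cos(α−β) − 2d(sin α + sin β) = 29.129968; p = √p² = 5.397219; φ = atan2(cos α + cos β, d − sin α − sin β) − atan2(2, p) = -0.296735 rad; t = (α − φ) mod 2π = 2.264592 rad, q = (β − φ) mod 2π = 1.062060 rad → L = 1.83·(2.264592 + 5.397219 + 1.062060) = 1.83·8.723871 = 15.964684 m
RLR: c = (6 − d² + 2cos(α−β) + 2d(sin α − sin β))/8 = -5.511032, |c| > 1 → infeasible
LRL: c = (6 − d² + 2cos(α−β) − 2d(sin α − sin β))/8 = -6.355463, |c| > 1 → infeasible
Shortest: RSL with L = 15.964684 m ≈ 15.9647 m

15.9647 m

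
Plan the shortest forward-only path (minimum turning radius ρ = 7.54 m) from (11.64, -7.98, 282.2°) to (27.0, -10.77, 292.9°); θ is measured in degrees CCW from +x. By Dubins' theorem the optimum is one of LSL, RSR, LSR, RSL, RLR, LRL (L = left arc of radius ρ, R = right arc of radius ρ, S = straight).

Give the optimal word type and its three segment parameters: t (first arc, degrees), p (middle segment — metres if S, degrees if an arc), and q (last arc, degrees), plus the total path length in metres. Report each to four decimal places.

RSR: t = 296.8652°, p = 16.3155 m, q = 52.4348°, L = 62.2826 m

Let ψ = atan2(Δy, Δx) = atan2(-2.79, 15.36) = -10.2950° be the start→goal bearing.
Normalize: d = |goal − start| / ρ = 15.611332/7.54 = 2.070468, α = (θ_start − ψ) mod 360° = 292.4950° = 5.105001 rad, β = (θ_goal − ψ) mod 360° = 303.1950° = 5.291751 rad.
Common terms: sin α = -0.923913, cos α = 0.382603, sin β = -0.836812, cos β = 0.547490, cos(α−β) = 0.982613, d² = 4.286840. Work in radians in the unit-radius frame; every candidate has L = ρ·(t + p + q).
LSL: p² = 2 + d² − 2cos(α−β) + 2d(sin α − sin β) = 3.960935; p = √p² = 1.990210; φ = atan2(cos β − cos α, d + sin α − sin β) = 0.082944 rad; t = (φ − α) mod 2π = 1.261129 rad, q = (β − φ) mod 2π = 5.208807 rad → L = 7.54·(1.261129 + 1.990210 + 5.208807) = 7.54·8.460145 = 63.789496 m
RSR: p² = 2 + d² − 2cos(α−β) + 2d(sin β − sin α) = 4.682293; p = √p² = 2.163861; φ = atan2(cos α − cos β, d − sin α + sin β) = -0.076274 rad; t = (α − φ) mod 2π = 5.181275 rad, q = (φ − β) mod 2π = 0.915160 rad → L = 7.54·(5.181275 + 2.163861 + 0.915160) = 7.54·8.260296 = 62.282630 m
LSR: p² = d² − 2 + 2cos(α−β) + 2d(sin α + sin β) = -3.038986 < 0 → infeasible
RSL: p² = d² − 2 + 2cos(α−β) − 2d(sin α + sin β) = 11.543117; p = √p² = 3.397516; φ = atan2(cos α + cos β, d − sin α − sin β) − atan2(2, p) = -0.293882 rad; t = (α − φ) mod 2π = 5.398883 rad, q = (β − φ) mod 2π = 5.585633 rad → L = 7.54·(5.398883 + 3.397516 + 5.585633) = 7.54·14.382033 = 108.440529 m
RLR: c = (6 − d² + 2cos(α−β) + 2d(sin α − sin β))/8 = 0.414713; p = 2π − arccos c = 5.140017 rad; φ = atan2(cos α − cos β, d − sin α + sin β) = -0.076274 rad; t = (α − φ + p/2) mod 2π = 1.468098 rad, q = (α − β − t + p) mod 2π = 3.485168 rad → L = 7.54·(1.468098 + 5.140017 + 3.485168) = 7.54·10.093283 = 76.103356 m
LRL: c = (6 − d² + 2cos(α−β) − 2d(sin α − sin β))/8 = 0.504883; p = 2π − arccos c = 5.241636 rad; φ = atan2(cos β − cos α, d + sin α − sin β) = 0.082944 rad; t = (φ − α + p/2) mod 2π = 3.881947 rad, q = (β − α − t + p) mod 2π = 1.546439 rad → L = 7.54·(3.881947 + 5.241636 + 1.546439) = 7.54·10.670021 = 80.451960 m
Shortest: RSR with L = 62.282630 m ≈ 62.2826 m
Convert RSR to answer units (arcs ×180/π): t = 5.181275·180/π = 296.8652°, p = ρ·p = 7.54·2.163861 = 16.3155 m, q = 0.915160·180/π = 52.4348°, L = 62.2826 m.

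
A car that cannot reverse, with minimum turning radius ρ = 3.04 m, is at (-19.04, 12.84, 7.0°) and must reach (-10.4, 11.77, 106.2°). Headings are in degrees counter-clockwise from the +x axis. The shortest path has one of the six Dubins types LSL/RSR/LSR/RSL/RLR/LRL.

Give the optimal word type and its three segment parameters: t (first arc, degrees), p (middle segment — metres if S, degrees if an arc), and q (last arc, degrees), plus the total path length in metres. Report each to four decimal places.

RLR: t = 101.4554°, p = 216.9665°, q = 16.3112°, L = 17.7603 m

Let ψ = atan2(Δy, Δx) = atan2(-1.07, 8.64) = -7.0597° be the start→goal bearing.
Normalize: d = |goal − start| / ρ = 8.706004/3.04 = 2.863817, α = (θ_start − ψ) mod 360° = 14.0597° = 0.245388 rad, β = (θ_goal − ψ) mod 360° = 113.2597° = 1.976755 rad.
Common terms: sin α = 0.242933, cos α = 0.970043, sin β = 0.918724, cos β = -0.394900, cos(α−β) = -0.159881, d² = 8.201448. Work in radians in the unit-radius frame; every candidate has L = ρ·(t + p + q).
LSL: p² = 2 + d² − 2cos(α−β) + 2d(sin α − sin β) = 6.650525; p = √p² = 2.578861; φ = atan2(cos β − cos α, d + sin α − sin β) = -0.557753 rad; t = (φ − α) mod 2π = 5.480044 rad, q = (β − φ) mod 2π = 2.534508 rad → L = 3.04·(5.480044 + 2.578861 + 2.534508) = 3.04·10.593413 = 32.203976 m
RSR: p² = 2 + d² − 2cos(α−β) + 2d(sin β − sin α) = 14.391895; p = √p² = 3.793665; φ = atan2(cos α − cos β, d − sin α + sin β) = 0.368048 rad; t = (α − φ) mod 2π = 6.160525 rad, q = (φ − β) mod 2π = 4.674479 rad → L = 3.04·(6.160525 + 3.793665 + 4.674479) = 3.04·14.628669 = 44.471154 m
LSR: p² = d² − 2 + 2cos(α−β) + 2d(sin α + sin β) = 12.535233; p = √p² = 3.540513; φ = atan2(−cos α − cos β, d + sin α + sin β) − atan2(−2, p) = 0.372288 rad; t = (φ − α) mod 2π = 0.126899 rad, q = (φ − β) mod 2π = 4.678718 rad → L = 3.04·(0.126899 + 3.540513 + 4.678718) = 3.04·8.346130 = 25.372236 m
RSL: p² = d² − 2 + 2cos(α−β) − 2d(sin α + sin β) = -0.771862 < 0 → infeasible
RLR: c = (6 − d² + 2cos(α−β) + 2d(sin α − sin β))/8 = -0.798987; p = 2π − arccos c = 3.786780 rad; φ = atan2(cos α − cos β, d − sin α + sin β) = 0.368048 rad; t = (α − φ + p/2) mod 2π = 1.770730 rad, q = (α − β − t + p) mod 2π = 0.284684 rad → L = 3.04·(1.770730 + 3.786780 + 0.284684) = 3.04·5.842194 = 17.760270 m
LRL: c = (6 − d² + 2cos(α−β) − 2d(sin α − sin β))/8 = 0.168684; p = 2π − arccos c = 4.881884 rad; φ = atan2(cos β − cos α, d + sin α − sin β) = -0.557753 rad; t = (φ − α + p/2) mod 2π = 1.637800 rad, q = (β − α − t + p) mod 2π = 4.975450 rad → L = 3.04·(1.637800 + 4.881884 + 4.975450) = 3.04·11.495134 = 34.945208 m
Shortest: RLR with L = 17.760270 m ≈ 17.7603 m
Convert RLR to answer units (arcs ×180/π): t = 1.770730·180/π = 101.4554°, p = 3.786780·180/π = 216.9665°, q = 0.284684·180/π = 16.3112°, L = 17.7603 m.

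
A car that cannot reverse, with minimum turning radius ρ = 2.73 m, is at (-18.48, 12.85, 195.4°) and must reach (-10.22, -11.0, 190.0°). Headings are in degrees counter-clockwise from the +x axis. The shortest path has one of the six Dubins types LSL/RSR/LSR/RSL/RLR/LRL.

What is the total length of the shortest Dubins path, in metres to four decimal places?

29.9400 m

Let ψ = atan2(Δy, Δx) = atan2(-23.85, 8.26) = -70.8974° be the start→goal bearing.
Normalize: d = |goal − start| / ρ = 25.239851/2.73 = 9.245367, α = (θ_start − ψ) mod 360° = 266.2974° = 4.647767 rad, β = (θ_goal − ψ) mod 360° = 260.8974° = 4.553519 rad.
Common terms: sin α = -0.997913, cos α = -0.064577, sin β = -0.987407, cos β = -0.158202, cos(α−β) = 0.995562, d² = 85.476808. Work in radians in the unit-radius frame; every candidate has L = ρ·(t + p + q).
LSL: p² = 2 + d² − 2cos(α−β) + 2d(sin α − sin β) = 85.291420; p = √p² = 9.235335; φ = atan2(cos β − cos α, d + sin α − sin β) = -0.010138 rad; t = (φ − α) mod 2π = 1.625280 rad, q = (β − φ) mod 2π = 4.563657 rad → L = 2.73·(1.625280 + 9.235335 + 4.563657) = 2.73·15.424273 = 42.108265 m
RSR: p² = 2 + d² − 2cos(α−β) + 2d(sin β − sin α) = 85.679948; p = √p² = 9.256346; φ = atan2(cos α − cos β, d − sin α + sin β) = 0.010115 rad; t = (α − φ) mod 2π = 4.637652 rad, q = (φ − β) mod 2π = 1.739781 rad → L = 2.73·(4.637652 + 9.256346 + 1.739781) = 2.73·15.633779 = 42.680218 m
LSR: p² = d² − 2 + 2cos(α−β) + 2d(sin α + sin β) = 48.757919; p = √p² = 6.982687; φ = atan2(−cos α − cos β, d + sin α + sin β) − atan2(−2, p) = 0.309631 rad; t = (φ − α) mod 2π = 1.945049 rad, q = (φ − β) mod 2π = 2.039297 rad → L = 2.73·(1.945049 + 6.982687 + 2.039297) = 2.73·10.967033 = 29.939999 m
RSL: p² = d² − 2 + 2cos(α−β) − 2d(sin α + sin β) = 122.177945; p = √p² = 11.053413; φ = atan2(cos α + cos β, d − sin α − sin β) − atan2(2, p) = -0.198837 rad; t = (α − φ) mod 2π = 4.846604 rad, q = (β − φ) mod 2π = 4.752356 rad → L = 2.73·(4.846604 + 11.053413 + 4.752356) = 2.73·20.652373 = 56.380979 m
RLR: c = (6 − d² + 2cos(α−β) + 2d(sin α − sin β))/8 = -9.709993, |c| > 1 → infeasible
LRL: c = (6 − d² + 2cos(α−β) − 2d(sin α − sin β))/8 = -9.661427, |c| > 1 → infeasible
Shortest: LSR with L = 29.939999 m ≈ 29.9400 m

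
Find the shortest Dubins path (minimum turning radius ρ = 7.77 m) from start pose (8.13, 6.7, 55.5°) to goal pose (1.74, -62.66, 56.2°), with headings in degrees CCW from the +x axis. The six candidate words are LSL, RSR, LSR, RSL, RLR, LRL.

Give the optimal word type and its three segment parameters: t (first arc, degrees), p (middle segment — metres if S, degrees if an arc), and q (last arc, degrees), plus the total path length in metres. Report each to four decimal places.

RSL: t = 177.2515°, p = 61.6918 m, q = 177.9515°, L = 109.8616 m

Let ψ = atan2(Δy, Δx) = atan2(-69.36, -6.39) = -95.2637° be the start→goal bearing.
Normalize: d = |goal − start| / ρ = 69.653727/7.77 = 8.964444, α = (θ_start − ψ) mod 360° = 150.7637° = 2.631323 rad, β = (θ_goal − ψ) mod 360° = 151.4637° = 2.643540 rad.
Common terms: sin α = 0.488413, cos α = -0.872613, sin β = 0.477716, cos β = -0.878515, cos(α−β) = 0.999925, d² = 80.361250. Work in radians in the unit-radius frame; every candidate has L = ρ·(t + p + q).
LSL: p² = 2 + d² − 2cos(α−β) + 2d(sin α − sin β) = 80.553187; p = √p² = 8.975143; φ = atan2(cos β − cos α, d + sin α − sin β) = -0.000658 rad; t = (φ − α) mod 2π = 3.651205 rad, q = (β − φ) mod 2π = 2.644198 rad → L = 7.77·(3.651205 + 8.975143 + 2.644198) = 7.77·15.270545 = 118.652137 m
RSR: p² = 2 + d² − 2cos(α−β) + 2d(sin β − sin α) = 80.169611; p = √p² = 8.953748; φ = atan2(cos α − cos β, d − sin α + sin β) = 0.000659 rad; t = (α − φ) mod 2π = 2.630664 rad, q = (φ − β) mod 2π = 3.640304 rad → L = 7.77·(2.630664 + 8.953748 + 3.640304) = 7.77·15.224716 = 118.296047 m
LSR: p² = d² − 2 + 2cos(α−β) + 2d(sin α + sin β) = 97.682708; p = √p² = 9.883456; φ = atan2(−cos α − cos β, d + sin α + sin β) − atan2(−2, p) = 0.374205 rad; t = (φ − α) mod 2π = 4.026067 rad, q = (φ − β) mod 2π = 4.013850 rad → L = 7.77·(4.026067 + 9.883456 + 4.013850) = 7.77·17.923374 = 139.264614 m
RSL: p² = d² − 2 + 2cos(α−β) − 2d(sin α + sin β) = 63.039494; p = √p² = 7.939741; φ = atan2(cos α + cos β, d − sin α − sin β) − atan2(2, p) = -0.462300 rad; t = (α − φ) mod 2π = 3.093623 rad, q = (β − φ) mod 2π = 3.105840 rad → L = 7.77·(3.093623 + 7.939741 + 3.105840) = 7.77·14.139204 = 109.861614 m
RLR: c = (6 − d² + 2cos(α−β) + 2d(sin α − sin β))/8 = -9.021201, |c| > 1 → infeasible
LRL: c = (6 − d² + 2cos(α−β) − 2d(sin α − sin β))/8 = -9.069148, |c| > 1 → infeasible
Shortest: RSL with L = 109.861614 m ≈ 109.8616 m
Convert RSL to answer units (arcs ×180/π): t = 3.093623·180/π = 177.2515°, p = ρ·p = 7.77·7.939741 = 61.6918 m, q = 3.105840·180/π = 177.9515°, L = 109.8616 m.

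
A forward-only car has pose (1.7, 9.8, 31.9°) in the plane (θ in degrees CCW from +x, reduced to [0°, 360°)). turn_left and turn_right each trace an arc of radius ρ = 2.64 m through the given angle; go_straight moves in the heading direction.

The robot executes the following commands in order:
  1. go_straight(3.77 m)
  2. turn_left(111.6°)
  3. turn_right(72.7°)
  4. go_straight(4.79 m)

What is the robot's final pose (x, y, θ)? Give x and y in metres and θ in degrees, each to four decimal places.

set_pose: (x, y, θ) = (1.7000, 9.8000, 31.9000°), ρ = 2.64
go_straight(3.77): x += 3.77·cos θ, y += 3.77·sin θ → (4.9006, 11.7922, 31.9000°)
turn_left(111.6°): centre at ρ to the left, rotate +111.6° → (5.0759, 16.1557, 143.5000°)
turn_right(72.7°): centre at ρ to the right, rotate −72.7° → (4.1531, 19.1461, 70.8000°)
go_straight(4.79): x += 4.79·cos θ, y += 4.79·sin θ → (5.7283, 23.6696, 70.8000°)

(5.7283, 23.6696, 70.8000°)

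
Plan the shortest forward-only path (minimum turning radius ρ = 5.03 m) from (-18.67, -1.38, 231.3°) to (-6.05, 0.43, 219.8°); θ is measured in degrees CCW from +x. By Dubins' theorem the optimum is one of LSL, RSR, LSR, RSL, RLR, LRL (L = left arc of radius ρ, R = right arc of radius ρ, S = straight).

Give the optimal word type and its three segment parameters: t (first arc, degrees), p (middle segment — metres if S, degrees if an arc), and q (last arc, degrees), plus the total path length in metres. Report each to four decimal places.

Let ψ = atan2(Δy, Δx) = atan2(1.81, 12.62) = 8.1619° be the start→goal bearing.
Normalize: d = |goal − start| / ρ = 12.749137/5.03 = 2.534620, α = (θ_start − ψ) mod 360° = 223.1381° = 3.894495 rad, β = (θ_goal − ψ) mod 360° = 211.6381° = 3.693782 rad.
Common terms: sin α = -0.683759, cos α = -0.729708, sin β = -0.524552, cos β = -0.851378, cos(α−β) = 0.979925, d² = 6.424297. Work in radians in the unit-radius frame; every candidate has L = ρ·(t + p + q).
LSL: p² = 2 + d² − 2cos(α−β) + 2d(sin α − sin β) = 5.657390; p = √p² = 2.378527; φ = atan2(cos β − cos α, d + sin α − sin β) = -0.051176 rad; t = (φ − α) mod 2π = 2.337514 rad, q = (β − φ) mod 2π = 3.744958 rad → L = 5.03·(2.337514 + 2.378527 + 3.744958) = 5.03·8.460999 = 42.558826 m
RSR: p² = 2 + d² − 2cos(α−β) + 2d(sin β − sin α) = 7.271506; p = √p² = 2.696573; φ = atan2(cos α − cos β, d − sin α + sin β) = 0.045136 rad; t = (α − φ) mod 2π = 3.849359 rad, q = (φ − β) mod 2π = 2.634539 rad → L = 5.03·(3.849359 + 2.696573 + 2.634539) = 5.03·9.180471 = 46.177770 m
LSR: p² = d² − 2 + 2cos(α−β) + 2d(sin α + sin β) = 0.258924; p = √p² = 0.508846; φ = atan2(−cos α − cos β, d + sin α + sin β) − atan2(−2, p) = 2.194465 rad; t = (φ − α) mod 2π = 4.583155 rad, q = (φ − β) mod 2π = 4.783868 rad → L = 5.03·(4.583155 + 0.508846 + 4.783868) = 5.03·9.875870 = 49.675625 m
RSL: p² = d² − 2 + 2cos(α−β) − 2d(sin α + sin β) = 12.509369; p = √p² = 3.536859; φ = atan2(cos α + cos β, d − sin α − sin β) − atan2(2, p) = -0.914328 rad; t = (α − φ) mod 2π = 4.808823 rad, q = (β − φ) mod 2π = 4.608110 rad → L = 5.03·(4.808823 + 3.536859 + 4.608110) = 5.03·12.953791 = 65.157571 m
RLR: c = (6 − d² + 2cos(α−β) + 2d(sin α − sin β))/8 = 0.091062; p = 2π − arccos c = 4.803577 rad; φ = atan2(cos α − cos β, d − sin α + sin β) = 0.045136 rad; t = (α − φ + p/2) mod 2π = 6.251148 rad, q = (α − β − t + p) mod 2π = 5.036328 rad → L = 5.03·(6.251148 + 4.803577 + 5.036328) = 5.03·16.091052 = 80.937993 m
LRL: c = (6 − d² + 2cos(α−β) − 2d(sin α − sin β))/8 = 0.292826; p = 2π − arccos c = 5.009570 rad; φ = atan2(cos β − cos α, d + sin α − sin β) = -0.051176 rad; t = (φ − α + p/2) mod 2π = 4.842300 rad, q = (β − α − t + p) mod 2π = 6.249743 rad → L = 5.03·(4.842300 + 5.009570 + 6.249743) = 5.03·16.101613 = 80.991114 m
Shortest: LSL with L = 42.558826 m ≈ 42.5588 m
Convert LSL to answer units (arcs ×180/π): t = 2.337514·180/π = 133.9297°, p = ρ·p = 5.03·2.378527 = 11.9640 m, q = 3.744958·180/π = 214.5703°, L = 42.5588 m.

LSL: t = 133.9297°, p = 11.9640 m, q = 214.5703°, L = 42.5588 m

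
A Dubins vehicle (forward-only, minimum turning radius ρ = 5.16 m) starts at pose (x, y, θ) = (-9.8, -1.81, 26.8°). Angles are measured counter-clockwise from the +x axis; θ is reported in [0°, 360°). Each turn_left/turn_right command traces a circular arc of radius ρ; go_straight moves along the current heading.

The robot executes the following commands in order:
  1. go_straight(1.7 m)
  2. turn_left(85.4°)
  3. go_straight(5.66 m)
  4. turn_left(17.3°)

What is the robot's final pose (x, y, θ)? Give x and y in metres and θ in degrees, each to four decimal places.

set_pose: (x, y, θ) = (-9.8000, -1.8100, 26.8000°), ρ = 5.16
go_straight(1.7): x += 1.7·cos θ, y += 1.7·sin θ → (-8.2826, -1.0435, 26.8000°)
turn_left(85.4°): centre at ρ to the left, rotate +85.4° → (-5.8316, 5.5119, 112.2000°)
go_straight(5.66): x += 5.66·cos θ, y += 5.66·sin θ → (-7.9702, 10.7523, 112.2000°)
turn_left(17.3°): centre at ρ to the left, rotate +17.3° → (-8.7661, 12.0848, 129.5000°)

(-8.7661, 12.0848, 129.5000°)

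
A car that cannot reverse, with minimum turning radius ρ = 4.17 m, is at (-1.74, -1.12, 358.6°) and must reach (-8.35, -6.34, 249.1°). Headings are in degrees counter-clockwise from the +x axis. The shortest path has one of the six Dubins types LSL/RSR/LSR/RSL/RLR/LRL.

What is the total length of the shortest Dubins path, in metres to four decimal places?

29.4685 m

Let ψ = atan2(Δy, Δx) = atan2(-5.22, -6.61) = -141.7014° be the start→goal bearing.
Normalize: d = |goal − start| / ρ = 8.422618/4.17 = 2.019813, α = (θ_start − ψ) mod 360° = 140.3014° = 2.448721 rad, β = (θ_goal − ψ) mod 360° = 30.8014° = 0.537586 rad.
Common terms: sin α = 0.638749, cos α = -0.769415, sin β = 0.512064, cos β = 0.858947, cos(α−β) = -0.333807, d² = 4.079643. Work in radians in the unit-radius frame; every candidate has L = ρ·(t + p + q).
LSL: p² = 2 + d² − 2cos(α−β) + 2d(sin α − sin β) = 7.259016; p = √p² = 2.694256; φ = atan2(cos β − cos α, d + sin α − sin β) = 0.648991 rad; t = (φ − α) mod 2π = 4.483455 rad, q = (β − φ) mod 2π = 6.171780 rad → L = 4.17·(4.483455 + 2.694256 + 6.171780) = 4.17·13.349491 = 55.667379 m
RSR: p² = 2 + d² − 2cos(α−β) + 2d(sin β − sin α) = 6.235497; p = √p² = 2.497098; φ = atan2(cos α − cos β, d − sin α + sin β) = -0.710354 rad; t = (α − φ) mod 2π = 3.159075 rad, q = (φ − β) mod 2π = 5.035245 rad → L = 4.17·(3.159075 + 2.497098 + 5.035245) = 4.17·10.691418 = 44.583215 m
LSR: p² = d² − 2 + 2cos(α−β) + 2d(sin α + sin β) = 6.060882; p = √p² = 2.461886; φ = atan2(−cos α − cos β, d + sin α + sin β) − atan2(−2, p) = 0.654017 rad; t = (φ − α) mod 2π = 4.488481 rad, q = (φ − β) mod 2π = 0.116431 rad → L = 4.17·(4.488481 + 2.461886 + 0.116431) = 4.17·7.066798 = 29.468546 m
RSL: p² = d² − 2 + 2cos(α−β) − 2d(sin α + sin β) = -3.236824 < 0 → infeasible
RLR: c = (6 − d² + 2cos(α−β) + 2d(sin α − sin β))/8 = 0.220563; p = 2π − arccos c = 4.934781 rad; φ = atan2(cos α − cos β, d − sin α + sin β) = -0.710354 rad; t = (α − φ + p/2) mod 2π = 5.626466 rad, q = (α − β − t + p) mod 2π = 1.219450 rad → L = 4.17·(5.626466 + 4.934781 + 1.219450) = 4.17·11.780697 = 49.125505 m
LRL: c = (6 − d² + 2cos(α−β) − 2d(sin α − sin β))/8 = 0.092623; p = 2π − arccos c = 4.805145 rad; φ = atan2(cos β − cos α, d + sin α − sin β) = 0.648991 rad; t = (φ − α + p/2) mod 2π = 0.602842 rad, q = (β − α − t + p) mod 2π = 2.291167 rad → L = 4.17·(0.602842 + 4.805145 + 2.291167) = 4.17·7.699154 = 32.105473 m
Shortest: LSR with L = 29.468546 m ≈ 29.4685 m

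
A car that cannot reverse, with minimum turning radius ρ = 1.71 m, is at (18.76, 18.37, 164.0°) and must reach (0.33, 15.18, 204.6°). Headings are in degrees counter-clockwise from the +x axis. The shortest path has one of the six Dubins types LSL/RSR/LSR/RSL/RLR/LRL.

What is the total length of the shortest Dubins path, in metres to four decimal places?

18.7351 m

Let ψ = atan2(Δy, Δx) = atan2(-3.19, -18.43) = -170.1801° be the start→goal bearing.
Normalize: d = |goal − start| / ρ = 18.704037/1.71 = 10.938033, α = (θ_start − ψ) mod 360° = 334.1801° = 5.832543 rad, β = (θ_goal − ψ) mod 360° = 14.7801° = 0.257962 rad.
Common terms: sin α = -0.435543, cos α = 0.900168, sin β = 0.255110, cos β = 0.966912, cos(α−β) = 0.759271, d² = 119.640573. Work in radians in the unit-radius frame; every candidate has L = ρ·(t + p + q).
LSL: p² = 2 + d² − 2cos(α−β) + 2d(sin α − sin β) = 105.013243; p = √p² = 10.247597; φ = atan2(cos β − cos α, d + sin α − sin β) = 0.006513 rad; t = (φ − α) mod 2π = 0.457155 rad, q = (β − φ) mod 2π = 0.251449 rad → L = 1.71·(0.457155 + 10.247597 + 0.251449) = 1.71·10.956201 = 18.735103 m
RSR: p² = 2 + d² − 2cos(α−β) + 2d(sin β − sin α) = 135.230818; p = √p² = 11.628879; φ = atan2(cos α − cos β, d − sin α + sin β) = -0.005740 rad; t = (α − φ) mod 2π = 5.838283 rad, q = (φ − β) mod 2π = 6.019484 rad → L = 1.71·(5.838283 + 11.628879 + 6.019484) = 1.71·23.486646 = 40.162164 m
LSR: p² = d² − 2 + 2cos(α−β) + 2d(sin α + sin β) = 115.211947; p = √p² = 10.733683; φ = atan2(−cos α − cos β, d + sin α + sin β) − atan2(−2, p) = 0.012370 rad; t = (φ − α) mod 2π = 0.463011 rad, q = (φ − β) mod 2π = 6.037593 rad → L = 1.71·(0.463011 + 10.733683 + 6.037593) = 1.71·17.234287 = 29.470631 m
RSL: p² = d² − 2 + 2cos(α−β) − 2d(sin α + sin β) = 123.106285; p = √p² = 11.095327; φ = atan2(cos α + cos β, d − sin α − sin β) − atan2(2, p) = -0.011967 rad; t = (α − φ) mod 2π = 5.844511 rad, q = (β − φ) mod 2π = 0.269929 rad → L = 1.71·(5.844511 + 11.095327 + 0.269929) = 1.71·17.209767 = 29.428701 m
RLR: c = (6 − d² + 2cos(α−β) + 2d(sin α − sin β))/8 = -15.903852, |c| > 1 → infeasible
LRL: c = (6 − d² + 2cos(α−β) − 2d(sin α − sin β))/8 = -12.126655, |c| > 1 → infeasible
Shortest: LSL with L = 18.735103 m ≈ 18.7351 m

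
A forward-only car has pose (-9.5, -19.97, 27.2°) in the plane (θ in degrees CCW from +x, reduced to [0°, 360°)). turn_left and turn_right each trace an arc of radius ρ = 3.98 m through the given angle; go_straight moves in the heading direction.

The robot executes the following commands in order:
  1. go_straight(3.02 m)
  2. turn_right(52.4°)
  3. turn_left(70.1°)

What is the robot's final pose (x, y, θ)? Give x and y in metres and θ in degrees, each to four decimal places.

(1.2039, -17.7462, 44.9000°)

set_pose: (x, y, θ) = (-9.5000, -19.9700, 27.2000°), ρ = 3.98
go_straight(3.02): x += 3.02·cos θ, y += 3.02·sin θ → (-6.8140, -18.5896, 27.2000°)
turn_right(52.4°): centre at ρ to the right, rotate −52.4° → (-3.3001, -18.5282, -25.2000° ≡ 334.8000°)
turn_left(70.1°): centre at ρ to the left, rotate +70.1° → (1.2039, -17.7462, 404.9000° ≡ 44.9000°)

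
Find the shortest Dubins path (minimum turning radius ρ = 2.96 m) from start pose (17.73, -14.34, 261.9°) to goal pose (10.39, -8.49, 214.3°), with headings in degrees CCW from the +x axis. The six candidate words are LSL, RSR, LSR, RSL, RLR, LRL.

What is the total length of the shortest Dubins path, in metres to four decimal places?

Let ψ = atan2(Δy, Δx) = atan2(5.85, -7.34) = 141.4451° be the start→goal bearing.
Normalize: d = |goal − start| / ρ = 9.386059/2.96 = 3.170966, α = (θ_start − ψ) mod 360° = 120.4549° = 2.102335 rad, β = (θ_goal − ψ) mod 360° = 72.8549° = 1.271559 rad.
Common terms: sin α = 0.862028, cos α = -0.506861, sin β = 0.955561, cos β = 0.294792, cos(α−β) = 0.674302, d² = 10.055024. Work in radians in the unit-radius frame; every candidate has L = ρ·(t + p + q).
LSL: p² = 2 + d² − 2cos(α−β) + 2d(sin α − sin β) = 10.113237; p = √p² = 3.180132; φ = atan2(cos β − cos α, d + sin α − sin β) = 0.254831 rad; t = (φ − α) mod 2π = 4.435681 rad, q = (β − φ) mod 2π = 1.016728 rad → L = 2.96·(4.435681 + 3.180132 + 1.016728) = 2.96·8.632540 = 25.552319 m
RSR: p² = 2 + d² − 2cos(α−β) + 2d(sin β − sin α) = 11.299602; p = √p² = 3.361488; φ = atan2(cos α − cos β, d − sin α + sin β) = -0.240802 rad; t = (α − φ) mod 2π = 2.343137 rad, q = (φ − β) mod 2π = 4.770825 rad → L = 2.96·(2.343137 + 3.361488 + 4.770825) = 2.96·10.475450 = 31.007332 m
LSR: p² = d² − 2 + 2cos(α−β) + 2d(sin α + sin β) = 20.930657; p = √p² = 4.575004; φ = atan2(−cos α − cos β, d + sin α + sin β) − atan2(−2, p) = 0.454609 rad; t = (φ − α) mod 2π = 4.635459 rad, q = (φ − β) mod 2π = 5.466236 rad → L = 2.96·(4.635459 + 4.575004 + 5.466236) = 2.96·14.676698 = 43.443026 m
RSL: p² = d² − 2 + 2cos(α−β) − 2d(sin α + sin β) = -2.123399 < 0 → infeasible
RLR: c = (6 − d² + 2cos(α−β) + 2d(sin α − sin β))/8 = -0.412450; p = 2π − arccos c = 4.287247 rad; φ = atan2(cos α − cos β, d − sin α + sin β) = -0.240802 rad; t = (α − φ + p/2) mod 2π = 4.486761 rad, q = (α − β − t + p) mod 2π = 0.631263 rad → L = 2.96·(4.486761 + 4.287247 + 0.631263) = 2.96·9.405270 = 27.839600 m
LRL: c = (6 − d² + 2cos(α−β) − 2d(sin α − sin β))/8 = -0.264155; p = 2π − arccos c = 4.445062 rad; φ = atan2(cos β − cos α, d + sin α − sin β) = 0.254831 rad; t = (φ − α + p/2) mod 2π = 0.375026 rad, q = (β − α − t + p) mod 2π = 3.239259 rad → L = 2.96·(0.375026 + 4.445062 + 3.239259) = 2.96·8.059347 = 23.855666 m
Shortest: LRL with L = 23.855666 m ≈ 23.8557 m

23.8557 m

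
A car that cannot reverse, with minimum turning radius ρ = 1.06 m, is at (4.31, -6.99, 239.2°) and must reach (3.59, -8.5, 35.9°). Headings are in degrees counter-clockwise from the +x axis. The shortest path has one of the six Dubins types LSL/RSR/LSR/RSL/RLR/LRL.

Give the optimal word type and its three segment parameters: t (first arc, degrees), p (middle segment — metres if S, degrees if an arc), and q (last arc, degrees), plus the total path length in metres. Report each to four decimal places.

RLR: t = 88.1468°, p = 269.0634°, q = 24.2166°, L = 7.0566 m

Let ψ = atan2(Δy, Δx) = atan2(-1.51, -0.72) = -115.4928° be the start→goal bearing.
Normalize: d = |goal − start| / ρ = 1.672872/1.06 = 1.578181, α = (θ_start − ψ) mod 360° = 354.6928° = 6.190557 rad, β = (θ_goal − ψ) mod 360° = 151.3928° = 2.642303 rad.
Common terms: sin α = -0.092496, cos α = 0.995713, sin β = 0.478802, cos β = -0.877923, cos(α−β) = -0.918446, d² = 2.490655. Work in radians in the unit-radius frame; every candidate has L = ρ·(t + p + q).
LSL: p² = 2 + d² − 2cos(α−β) + 2d(sin α − sin β) = 4.524324; p = √p² = 2.127046; φ = atan2(cos β − cos α, d + sin α − sin β) = -1.077682 rad; t = (φ − α) mod 2π = 5.298132 rad, q = (β − φ) mod 2π = 3.719985 rad → L = 1.06·(5.298132 + 2.127046 + 3.719985) = 1.06·11.145162 = 11.813872 m
RSR: p² = 2 + d² − 2cos(α−β) + 2d(sin β − sin α) = 8.130771; p = √p² = 2.851451; φ = atan2(cos α − cos β, d − sin α + sin β) = 0.716941 rad; t = (α − φ) mod 2π = 5.473616 rad, q = (φ − β) mod 2π = 4.357823 rad → L = 1.06·(5.473616 + 2.851451 + 4.357823) = 1.06·12.682890 = 13.443864 m
LSR: p² = d² − 2 + 2cos(α−β) + 2d(sin α + sin β) = -0.126915 < 0 → infeasible
RSL: p² = d² − 2 + 2cos(α−β) − 2d(sin α + sin β) = -2.565561 < 0 → infeasible
RLR: c = (6 − d² + 2cos(α−β) + 2d(sin α − sin β))/8 = -0.016346; p = 2π − arccos c = 4.696042 rad; φ = atan2(cos α − cos β, d − sin α + sin β) = 0.716941 rad; t = (α − φ + p/2) mod 2π = 1.538452 rad, q = (α − β − t + p) mod 2π = 0.422659 rad → L = 1.06·(1.538452 + 4.696042 + 0.422659) = 1.06·6.657153 = 7.056582 m
LRL: c = (6 − d² + 2cos(α−β) − 2d(sin α − sin β))/8 = 0.434459; p = 2π − arccos c = 5.161827 rad; φ = atan2(cos β − cos α, d + sin α − sin β) = -1.077682 rad; t = (φ − α + p/2) mod 2π = 1.595860 rad, q = (β − α − t + p) mod 2π = 0.017713 rad → L = 1.06·(1.595860 + 5.161827 + 0.017713) = 1.06·6.775400 = 7.181924 m
Shortest: RLR with L = 7.056582 m ≈ 7.0566 m
Convert RLR to answer units (arcs ×180/π): t = 1.538452·180/π = 88.1468°, p = 4.696042·180/π = 269.0634°, q = 0.422659·180/π = 24.2166°, L = 7.0566 m.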